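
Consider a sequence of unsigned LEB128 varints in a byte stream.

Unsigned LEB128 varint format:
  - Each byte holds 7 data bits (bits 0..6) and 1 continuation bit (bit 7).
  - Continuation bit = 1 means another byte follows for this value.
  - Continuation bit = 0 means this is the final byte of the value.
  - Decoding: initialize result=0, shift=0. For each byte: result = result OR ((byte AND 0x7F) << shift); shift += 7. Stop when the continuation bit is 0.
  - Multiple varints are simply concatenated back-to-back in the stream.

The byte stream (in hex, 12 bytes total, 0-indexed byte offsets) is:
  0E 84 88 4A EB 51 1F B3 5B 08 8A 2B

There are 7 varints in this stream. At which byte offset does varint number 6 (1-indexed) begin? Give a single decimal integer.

  byte[0]=0x0E cont=0 payload=0x0E=14: acc |= 14<<0 -> acc=14 shift=7 [end]
Varint 1: bytes[0:1] = 0E -> value 14 (1 byte(s))
  byte[1]=0x84 cont=1 payload=0x04=4: acc |= 4<<0 -> acc=4 shift=7
  byte[2]=0x88 cont=1 payload=0x08=8: acc |= 8<<7 -> acc=1028 shift=14
  byte[3]=0x4A cont=0 payload=0x4A=74: acc |= 74<<14 -> acc=1213444 shift=21 [end]
Varint 2: bytes[1:4] = 84 88 4A -> value 1213444 (3 byte(s))
  byte[4]=0xEB cont=1 payload=0x6B=107: acc |= 107<<0 -> acc=107 shift=7
  byte[5]=0x51 cont=0 payload=0x51=81: acc |= 81<<7 -> acc=10475 shift=14 [end]
Varint 3: bytes[4:6] = EB 51 -> value 10475 (2 byte(s))
  byte[6]=0x1F cont=0 payload=0x1F=31: acc |= 31<<0 -> acc=31 shift=7 [end]
Varint 4: bytes[6:7] = 1F -> value 31 (1 byte(s))
  byte[7]=0xB3 cont=1 payload=0x33=51: acc |= 51<<0 -> acc=51 shift=7
  byte[8]=0x5B cont=0 payload=0x5B=91: acc |= 91<<7 -> acc=11699 shift=14 [end]
Varint 5: bytes[7:9] = B3 5B -> value 11699 (2 byte(s))
  byte[9]=0x08 cont=0 payload=0x08=8: acc |= 8<<0 -> acc=8 shift=7 [end]
Varint 6: bytes[9:10] = 08 -> value 8 (1 byte(s))
  byte[10]=0x8A cont=1 payload=0x0A=10: acc |= 10<<0 -> acc=10 shift=7
  byte[11]=0x2B cont=0 payload=0x2B=43: acc |= 43<<7 -> acc=5514 shift=14 [end]
Varint 7: bytes[10:12] = 8A 2B -> value 5514 (2 byte(s))

Answer: 9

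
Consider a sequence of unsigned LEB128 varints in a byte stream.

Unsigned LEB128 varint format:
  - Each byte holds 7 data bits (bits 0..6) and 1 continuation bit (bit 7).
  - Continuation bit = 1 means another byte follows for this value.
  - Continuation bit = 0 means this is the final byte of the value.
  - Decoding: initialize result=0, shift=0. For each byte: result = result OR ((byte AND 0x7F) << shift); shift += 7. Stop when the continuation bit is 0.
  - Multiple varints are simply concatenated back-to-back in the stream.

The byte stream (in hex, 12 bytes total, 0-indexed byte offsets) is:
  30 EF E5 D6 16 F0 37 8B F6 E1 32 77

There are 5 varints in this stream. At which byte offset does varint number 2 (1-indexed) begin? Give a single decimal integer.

  byte[0]=0x30 cont=0 payload=0x30=48: acc |= 48<<0 -> acc=48 shift=7 [end]
Varint 1: bytes[0:1] = 30 -> value 48 (1 byte(s))
  byte[1]=0xEF cont=1 payload=0x6F=111: acc |= 111<<0 -> acc=111 shift=7
  byte[2]=0xE5 cont=1 payload=0x65=101: acc |= 101<<7 -> acc=13039 shift=14
  byte[3]=0xD6 cont=1 payload=0x56=86: acc |= 86<<14 -> acc=1422063 shift=21
  byte[4]=0x16 cont=0 payload=0x16=22: acc |= 22<<21 -> acc=47559407 shift=28 [end]
Varint 2: bytes[1:5] = EF E5 D6 16 -> value 47559407 (4 byte(s))
  byte[5]=0xF0 cont=1 payload=0x70=112: acc |= 112<<0 -> acc=112 shift=7
  byte[6]=0x37 cont=0 payload=0x37=55: acc |= 55<<7 -> acc=7152 shift=14 [end]
Varint 3: bytes[5:7] = F0 37 -> value 7152 (2 byte(s))
  byte[7]=0x8B cont=1 payload=0x0B=11: acc |= 11<<0 -> acc=11 shift=7
  byte[8]=0xF6 cont=1 payload=0x76=118: acc |= 118<<7 -> acc=15115 shift=14
  byte[9]=0xE1 cont=1 payload=0x61=97: acc |= 97<<14 -> acc=1604363 shift=21
  byte[10]=0x32 cont=0 payload=0x32=50: acc |= 50<<21 -> acc=106461963 shift=28 [end]
Varint 4: bytes[7:11] = 8B F6 E1 32 -> value 106461963 (4 byte(s))
  byte[11]=0x77 cont=0 payload=0x77=119: acc |= 119<<0 -> acc=119 shift=7 [end]
Varint 5: bytes[11:12] = 77 -> value 119 (1 byte(s))

Answer: 1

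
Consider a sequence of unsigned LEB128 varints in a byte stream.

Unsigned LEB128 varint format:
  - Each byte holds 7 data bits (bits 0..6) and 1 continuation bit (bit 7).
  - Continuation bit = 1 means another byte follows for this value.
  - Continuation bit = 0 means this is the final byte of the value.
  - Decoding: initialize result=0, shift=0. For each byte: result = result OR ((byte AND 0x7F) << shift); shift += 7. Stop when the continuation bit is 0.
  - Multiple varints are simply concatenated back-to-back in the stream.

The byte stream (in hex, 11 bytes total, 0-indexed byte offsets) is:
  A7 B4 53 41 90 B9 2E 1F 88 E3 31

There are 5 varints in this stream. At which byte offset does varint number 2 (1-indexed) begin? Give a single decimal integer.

Answer: 3

Derivation:
  byte[0]=0xA7 cont=1 payload=0x27=39: acc |= 39<<0 -> acc=39 shift=7
  byte[1]=0xB4 cont=1 payload=0x34=52: acc |= 52<<7 -> acc=6695 shift=14
  byte[2]=0x53 cont=0 payload=0x53=83: acc |= 83<<14 -> acc=1366567 shift=21 [end]
Varint 1: bytes[0:3] = A7 B4 53 -> value 1366567 (3 byte(s))
  byte[3]=0x41 cont=0 payload=0x41=65: acc |= 65<<0 -> acc=65 shift=7 [end]
Varint 2: bytes[3:4] = 41 -> value 65 (1 byte(s))
  byte[4]=0x90 cont=1 payload=0x10=16: acc |= 16<<0 -> acc=16 shift=7
  byte[5]=0xB9 cont=1 payload=0x39=57: acc |= 57<<7 -> acc=7312 shift=14
  byte[6]=0x2E cont=0 payload=0x2E=46: acc |= 46<<14 -> acc=760976 shift=21 [end]
Varint 3: bytes[4:7] = 90 B9 2E -> value 760976 (3 byte(s))
  byte[7]=0x1F cont=0 payload=0x1F=31: acc |= 31<<0 -> acc=31 shift=7 [end]
Varint 4: bytes[7:8] = 1F -> value 31 (1 byte(s))
  byte[8]=0x88 cont=1 payload=0x08=8: acc |= 8<<0 -> acc=8 shift=7
  byte[9]=0xE3 cont=1 payload=0x63=99: acc |= 99<<7 -> acc=12680 shift=14
  byte[10]=0x31 cont=0 payload=0x31=49: acc |= 49<<14 -> acc=815496 shift=21 [end]
Varint 5: bytes[8:11] = 88 E3 31 -> value 815496 (3 byte(s))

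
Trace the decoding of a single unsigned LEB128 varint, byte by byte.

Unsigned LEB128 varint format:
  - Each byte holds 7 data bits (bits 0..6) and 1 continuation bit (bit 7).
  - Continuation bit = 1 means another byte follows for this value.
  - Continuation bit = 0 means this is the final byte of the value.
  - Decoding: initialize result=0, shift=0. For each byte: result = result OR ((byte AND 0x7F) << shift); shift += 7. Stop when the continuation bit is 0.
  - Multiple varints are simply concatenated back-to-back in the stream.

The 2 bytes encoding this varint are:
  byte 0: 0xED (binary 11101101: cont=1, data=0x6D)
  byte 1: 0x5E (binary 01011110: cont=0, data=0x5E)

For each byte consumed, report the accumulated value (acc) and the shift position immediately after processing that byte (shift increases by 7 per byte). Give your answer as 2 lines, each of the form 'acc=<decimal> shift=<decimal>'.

byte 0=0xED: payload=0x6D=109, contrib = 109<<0 = 109; acc -> 109, shift -> 7
byte 1=0x5E: payload=0x5E=94, contrib = 94<<7 = 12032; acc -> 12141, shift -> 14

Answer: acc=109 shift=7
acc=12141 shift=14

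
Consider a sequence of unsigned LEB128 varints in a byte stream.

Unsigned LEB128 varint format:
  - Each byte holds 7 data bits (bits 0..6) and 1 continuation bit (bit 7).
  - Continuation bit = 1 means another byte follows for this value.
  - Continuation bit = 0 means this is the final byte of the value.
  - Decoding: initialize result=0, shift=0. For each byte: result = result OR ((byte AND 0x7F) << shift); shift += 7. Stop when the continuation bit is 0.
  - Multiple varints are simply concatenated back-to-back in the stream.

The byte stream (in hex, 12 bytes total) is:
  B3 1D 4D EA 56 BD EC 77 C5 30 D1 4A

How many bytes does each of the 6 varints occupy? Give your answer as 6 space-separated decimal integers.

Answer: 2 1 2 3 2 2

Derivation:
  byte[0]=0xB3 cont=1 payload=0x33=51: acc |= 51<<0 -> acc=51 shift=7
  byte[1]=0x1D cont=0 payload=0x1D=29: acc |= 29<<7 -> acc=3763 shift=14 [end]
Varint 1: bytes[0:2] = B3 1D -> value 3763 (2 byte(s))
  byte[2]=0x4D cont=0 payload=0x4D=77: acc |= 77<<0 -> acc=77 shift=7 [end]
Varint 2: bytes[2:3] = 4D -> value 77 (1 byte(s))
  byte[3]=0xEA cont=1 payload=0x6A=106: acc |= 106<<0 -> acc=106 shift=7
  byte[4]=0x56 cont=0 payload=0x56=86: acc |= 86<<7 -> acc=11114 shift=14 [end]
Varint 3: bytes[3:5] = EA 56 -> value 11114 (2 byte(s))
  byte[5]=0xBD cont=1 payload=0x3D=61: acc |= 61<<0 -> acc=61 shift=7
  byte[6]=0xEC cont=1 payload=0x6C=108: acc |= 108<<7 -> acc=13885 shift=14
  byte[7]=0x77 cont=0 payload=0x77=119: acc |= 119<<14 -> acc=1963581 shift=21 [end]
Varint 4: bytes[5:8] = BD EC 77 -> value 1963581 (3 byte(s))
  byte[8]=0xC5 cont=1 payload=0x45=69: acc |= 69<<0 -> acc=69 shift=7
  byte[9]=0x30 cont=0 payload=0x30=48: acc |= 48<<7 -> acc=6213 shift=14 [end]
Varint 5: bytes[8:10] = C5 30 -> value 6213 (2 byte(s))
  byte[10]=0xD1 cont=1 payload=0x51=81: acc |= 81<<0 -> acc=81 shift=7
  byte[11]=0x4A cont=0 payload=0x4A=74: acc |= 74<<7 -> acc=9553 shift=14 [end]
Varint 6: bytes[10:12] = D1 4A -> value 9553 (2 byte(s))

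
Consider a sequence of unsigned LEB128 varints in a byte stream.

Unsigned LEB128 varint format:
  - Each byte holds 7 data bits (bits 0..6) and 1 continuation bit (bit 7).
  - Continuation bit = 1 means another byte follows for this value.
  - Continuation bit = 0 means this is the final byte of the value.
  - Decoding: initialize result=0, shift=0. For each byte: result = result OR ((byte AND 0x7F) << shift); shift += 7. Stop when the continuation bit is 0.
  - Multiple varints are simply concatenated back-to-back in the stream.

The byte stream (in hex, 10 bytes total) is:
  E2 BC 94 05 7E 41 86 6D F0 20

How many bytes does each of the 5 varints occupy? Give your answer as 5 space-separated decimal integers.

  byte[0]=0xE2 cont=1 payload=0x62=98: acc |= 98<<0 -> acc=98 shift=7
  byte[1]=0xBC cont=1 payload=0x3C=60: acc |= 60<<7 -> acc=7778 shift=14
  byte[2]=0x94 cont=1 payload=0x14=20: acc |= 20<<14 -> acc=335458 shift=21
  byte[3]=0x05 cont=0 payload=0x05=5: acc |= 5<<21 -> acc=10821218 shift=28 [end]
Varint 1: bytes[0:4] = E2 BC 94 05 -> value 10821218 (4 byte(s))
  byte[4]=0x7E cont=0 payload=0x7E=126: acc |= 126<<0 -> acc=126 shift=7 [end]
Varint 2: bytes[4:5] = 7E -> value 126 (1 byte(s))
  byte[5]=0x41 cont=0 payload=0x41=65: acc |= 65<<0 -> acc=65 shift=7 [end]
Varint 3: bytes[5:6] = 41 -> value 65 (1 byte(s))
  byte[6]=0x86 cont=1 payload=0x06=6: acc |= 6<<0 -> acc=6 shift=7
  byte[7]=0x6D cont=0 payload=0x6D=109: acc |= 109<<7 -> acc=13958 shift=14 [end]
Varint 4: bytes[6:8] = 86 6D -> value 13958 (2 byte(s))
  byte[8]=0xF0 cont=1 payload=0x70=112: acc |= 112<<0 -> acc=112 shift=7
  byte[9]=0x20 cont=0 payload=0x20=32: acc |= 32<<7 -> acc=4208 shift=14 [end]
Varint 5: bytes[8:10] = F0 20 -> value 4208 (2 byte(s))

Answer: 4 1 1 2 2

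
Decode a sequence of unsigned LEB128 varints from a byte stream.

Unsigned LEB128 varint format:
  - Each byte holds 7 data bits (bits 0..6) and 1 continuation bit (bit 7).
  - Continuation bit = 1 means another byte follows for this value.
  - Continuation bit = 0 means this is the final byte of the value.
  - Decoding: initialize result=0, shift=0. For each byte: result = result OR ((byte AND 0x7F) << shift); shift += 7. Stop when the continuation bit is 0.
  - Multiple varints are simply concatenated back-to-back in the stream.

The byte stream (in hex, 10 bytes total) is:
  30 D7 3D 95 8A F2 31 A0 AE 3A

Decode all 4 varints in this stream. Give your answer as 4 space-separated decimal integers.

Answer: 48 7895 104629525 956192

Derivation:
  byte[0]=0x30 cont=0 payload=0x30=48: acc |= 48<<0 -> acc=48 shift=7 [end]
Varint 1: bytes[0:1] = 30 -> value 48 (1 byte(s))
  byte[1]=0xD7 cont=1 payload=0x57=87: acc |= 87<<0 -> acc=87 shift=7
  byte[2]=0x3D cont=0 payload=0x3D=61: acc |= 61<<7 -> acc=7895 shift=14 [end]
Varint 2: bytes[1:3] = D7 3D -> value 7895 (2 byte(s))
  byte[3]=0x95 cont=1 payload=0x15=21: acc |= 21<<0 -> acc=21 shift=7
  byte[4]=0x8A cont=1 payload=0x0A=10: acc |= 10<<7 -> acc=1301 shift=14
  byte[5]=0xF2 cont=1 payload=0x72=114: acc |= 114<<14 -> acc=1869077 shift=21
  byte[6]=0x31 cont=0 payload=0x31=49: acc |= 49<<21 -> acc=104629525 shift=28 [end]
Varint 3: bytes[3:7] = 95 8A F2 31 -> value 104629525 (4 byte(s))
  byte[7]=0xA0 cont=1 payload=0x20=32: acc |= 32<<0 -> acc=32 shift=7
  byte[8]=0xAE cont=1 payload=0x2E=46: acc |= 46<<7 -> acc=5920 shift=14
  byte[9]=0x3A cont=0 payload=0x3A=58: acc |= 58<<14 -> acc=956192 shift=21 [end]
Varint 4: bytes[7:10] = A0 AE 3A -> value 956192 (3 byte(s))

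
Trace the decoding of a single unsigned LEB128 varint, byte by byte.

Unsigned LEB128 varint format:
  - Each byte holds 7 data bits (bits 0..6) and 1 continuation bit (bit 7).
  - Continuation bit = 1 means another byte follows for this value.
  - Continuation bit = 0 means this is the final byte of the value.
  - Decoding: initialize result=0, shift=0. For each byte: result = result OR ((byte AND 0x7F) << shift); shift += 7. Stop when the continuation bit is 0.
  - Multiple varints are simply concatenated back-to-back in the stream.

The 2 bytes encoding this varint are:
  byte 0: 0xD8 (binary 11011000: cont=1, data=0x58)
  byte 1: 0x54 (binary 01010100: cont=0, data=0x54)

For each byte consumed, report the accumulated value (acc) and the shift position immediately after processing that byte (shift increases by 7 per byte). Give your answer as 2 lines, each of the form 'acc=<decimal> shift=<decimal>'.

Answer: acc=88 shift=7
acc=10840 shift=14

Derivation:
byte 0=0xD8: payload=0x58=88, contrib = 88<<0 = 88; acc -> 88, shift -> 7
byte 1=0x54: payload=0x54=84, contrib = 84<<7 = 10752; acc -> 10840, shift -> 14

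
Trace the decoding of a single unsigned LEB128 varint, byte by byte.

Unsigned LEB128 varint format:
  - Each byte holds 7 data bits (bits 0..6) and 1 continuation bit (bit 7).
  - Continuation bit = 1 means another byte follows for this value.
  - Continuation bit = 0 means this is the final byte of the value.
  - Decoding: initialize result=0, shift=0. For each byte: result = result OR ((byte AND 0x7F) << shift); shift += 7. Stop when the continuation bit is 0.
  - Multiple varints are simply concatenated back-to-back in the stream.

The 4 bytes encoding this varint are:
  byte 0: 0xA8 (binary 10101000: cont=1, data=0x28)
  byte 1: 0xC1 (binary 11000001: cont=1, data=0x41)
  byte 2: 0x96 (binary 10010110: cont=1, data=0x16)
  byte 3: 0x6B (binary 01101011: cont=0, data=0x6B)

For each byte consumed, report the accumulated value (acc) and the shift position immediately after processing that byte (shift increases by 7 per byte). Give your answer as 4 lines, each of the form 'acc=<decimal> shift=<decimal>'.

byte 0=0xA8: payload=0x28=40, contrib = 40<<0 = 40; acc -> 40, shift -> 7
byte 1=0xC1: payload=0x41=65, contrib = 65<<7 = 8320; acc -> 8360, shift -> 14
byte 2=0x96: payload=0x16=22, contrib = 22<<14 = 360448; acc -> 368808, shift -> 21
byte 3=0x6B: payload=0x6B=107, contrib = 107<<21 = 224395264; acc -> 224764072, shift -> 28

Answer: acc=40 shift=7
acc=8360 shift=14
acc=368808 shift=21
acc=224764072 shift=28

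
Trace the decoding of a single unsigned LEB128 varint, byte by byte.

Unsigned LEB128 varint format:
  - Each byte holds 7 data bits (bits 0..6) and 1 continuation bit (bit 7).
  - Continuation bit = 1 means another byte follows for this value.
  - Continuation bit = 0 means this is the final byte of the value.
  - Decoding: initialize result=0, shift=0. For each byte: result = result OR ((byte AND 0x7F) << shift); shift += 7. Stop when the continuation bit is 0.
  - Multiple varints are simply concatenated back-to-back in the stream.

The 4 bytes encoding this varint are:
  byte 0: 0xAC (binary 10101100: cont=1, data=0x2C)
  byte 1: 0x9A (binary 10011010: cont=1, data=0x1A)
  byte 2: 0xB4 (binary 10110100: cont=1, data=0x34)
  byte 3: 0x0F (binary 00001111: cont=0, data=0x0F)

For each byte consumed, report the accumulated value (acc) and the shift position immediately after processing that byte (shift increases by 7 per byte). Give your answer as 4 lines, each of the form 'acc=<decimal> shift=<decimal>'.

Answer: acc=44 shift=7
acc=3372 shift=14
acc=855340 shift=21
acc=32312620 shift=28

Derivation:
byte 0=0xAC: payload=0x2C=44, contrib = 44<<0 = 44; acc -> 44, shift -> 7
byte 1=0x9A: payload=0x1A=26, contrib = 26<<7 = 3328; acc -> 3372, shift -> 14
byte 2=0xB4: payload=0x34=52, contrib = 52<<14 = 851968; acc -> 855340, shift -> 21
byte 3=0x0F: payload=0x0F=15, contrib = 15<<21 = 31457280; acc -> 32312620, shift -> 28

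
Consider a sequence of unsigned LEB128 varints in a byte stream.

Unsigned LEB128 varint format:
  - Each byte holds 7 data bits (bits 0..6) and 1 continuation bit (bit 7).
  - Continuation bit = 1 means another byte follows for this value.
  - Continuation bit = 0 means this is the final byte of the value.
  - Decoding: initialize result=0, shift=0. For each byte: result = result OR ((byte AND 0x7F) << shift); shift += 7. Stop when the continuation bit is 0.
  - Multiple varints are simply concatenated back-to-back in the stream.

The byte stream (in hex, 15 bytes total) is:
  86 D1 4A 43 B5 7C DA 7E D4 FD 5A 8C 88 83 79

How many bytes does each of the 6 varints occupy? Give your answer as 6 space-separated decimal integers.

  byte[0]=0x86 cont=1 payload=0x06=6: acc |= 6<<0 -> acc=6 shift=7
  byte[1]=0xD1 cont=1 payload=0x51=81: acc |= 81<<7 -> acc=10374 shift=14
  byte[2]=0x4A cont=0 payload=0x4A=74: acc |= 74<<14 -> acc=1222790 shift=21 [end]
Varint 1: bytes[0:3] = 86 D1 4A -> value 1222790 (3 byte(s))
  byte[3]=0x43 cont=0 payload=0x43=67: acc |= 67<<0 -> acc=67 shift=7 [end]
Varint 2: bytes[3:4] = 43 -> value 67 (1 byte(s))
  byte[4]=0xB5 cont=1 payload=0x35=53: acc |= 53<<0 -> acc=53 shift=7
  byte[5]=0x7C cont=0 payload=0x7C=124: acc |= 124<<7 -> acc=15925 shift=14 [end]
Varint 3: bytes[4:6] = B5 7C -> value 15925 (2 byte(s))
  byte[6]=0xDA cont=1 payload=0x5A=90: acc |= 90<<0 -> acc=90 shift=7
  byte[7]=0x7E cont=0 payload=0x7E=126: acc |= 126<<7 -> acc=16218 shift=14 [end]
Varint 4: bytes[6:8] = DA 7E -> value 16218 (2 byte(s))
  byte[8]=0xD4 cont=1 payload=0x54=84: acc |= 84<<0 -> acc=84 shift=7
  byte[9]=0xFD cont=1 payload=0x7D=125: acc |= 125<<7 -> acc=16084 shift=14
  byte[10]=0x5A cont=0 payload=0x5A=90: acc |= 90<<14 -> acc=1490644 shift=21 [end]
Varint 5: bytes[8:11] = D4 FD 5A -> value 1490644 (3 byte(s))
  byte[11]=0x8C cont=1 payload=0x0C=12: acc |= 12<<0 -> acc=12 shift=7
  byte[12]=0x88 cont=1 payload=0x08=8: acc |= 8<<7 -> acc=1036 shift=14
  byte[13]=0x83 cont=1 payload=0x03=3: acc |= 3<<14 -> acc=50188 shift=21
  byte[14]=0x79 cont=0 payload=0x79=121: acc |= 121<<21 -> acc=253805580 shift=28 [end]
Varint 6: bytes[11:15] = 8C 88 83 79 -> value 253805580 (4 byte(s))

Answer: 3 1 2 2 3 4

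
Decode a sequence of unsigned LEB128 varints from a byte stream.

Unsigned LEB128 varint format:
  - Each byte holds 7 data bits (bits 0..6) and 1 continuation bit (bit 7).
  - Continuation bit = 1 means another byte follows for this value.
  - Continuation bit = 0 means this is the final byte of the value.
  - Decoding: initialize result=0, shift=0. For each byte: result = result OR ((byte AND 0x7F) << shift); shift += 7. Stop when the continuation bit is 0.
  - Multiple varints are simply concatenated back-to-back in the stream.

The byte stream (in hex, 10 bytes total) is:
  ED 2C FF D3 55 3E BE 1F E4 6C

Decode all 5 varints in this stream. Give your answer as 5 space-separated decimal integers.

  byte[0]=0xED cont=1 payload=0x6D=109: acc |= 109<<0 -> acc=109 shift=7
  byte[1]=0x2C cont=0 payload=0x2C=44: acc |= 44<<7 -> acc=5741 shift=14 [end]
Varint 1: bytes[0:2] = ED 2C -> value 5741 (2 byte(s))
  byte[2]=0xFF cont=1 payload=0x7F=127: acc |= 127<<0 -> acc=127 shift=7
  byte[3]=0xD3 cont=1 payload=0x53=83: acc |= 83<<7 -> acc=10751 shift=14
  byte[4]=0x55 cont=0 payload=0x55=85: acc |= 85<<14 -> acc=1403391 shift=21 [end]
Varint 2: bytes[2:5] = FF D3 55 -> value 1403391 (3 byte(s))
  byte[5]=0x3E cont=0 payload=0x3E=62: acc |= 62<<0 -> acc=62 shift=7 [end]
Varint 3: bytes[5:6] = 3E -> value 62 (1 byte(s))
  byte[6]=0xBE cont=1 payload=0x3E=62: acc |= 62<<0 -> acc=62 shift=7
  byte[7]=0x1F cont=0 payload=0x1F=31: acc |= 31<<7 -> acc=4030 shift=14 [end]
Varint 4: bytes[6:8] = BE 1F -> value 4030 (2 byte(s))
  byte[8]=0xE4 cont=1 payload=0x64=100: acc |= 100<<0 -> acc=100 shift=7
  byte[9]=0x6C cont=0 payload=0x6C=108: acc |= 108<<7 -> acc=13924 shift=14 [end]
Varint 5: bytes[8:10] = E4 6C -> value 13924 (2 byte(s))

Answer: 5741 1403391 62 4030 13924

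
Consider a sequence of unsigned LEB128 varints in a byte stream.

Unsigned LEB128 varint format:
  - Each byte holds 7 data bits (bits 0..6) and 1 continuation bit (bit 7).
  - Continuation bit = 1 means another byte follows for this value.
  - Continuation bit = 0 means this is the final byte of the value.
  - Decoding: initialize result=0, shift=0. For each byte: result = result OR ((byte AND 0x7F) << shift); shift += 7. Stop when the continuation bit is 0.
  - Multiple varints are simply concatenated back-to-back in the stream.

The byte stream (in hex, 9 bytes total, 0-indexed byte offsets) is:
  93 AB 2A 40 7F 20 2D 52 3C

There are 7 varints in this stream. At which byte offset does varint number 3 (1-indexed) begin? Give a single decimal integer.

Answer: 4

Derivation:
  byte[0]=0x93 cont=1 payload=0x13=19: acc |= 19<<0 -> acc=19 shift=7
  byte[1]=0xAB cont=1 payload=0x2B=43: acc |= 43<<7 -> acc=5523 shift=14
  byte[2]=0x2A cont=0 payload=0x2A=42: acc |= 42<<14 -> acc=693651 shift=21 [end]
Varint 1: bytes[0:3] = 93 AB 2A -> value 693651 (3 byte(s))
  byte[3]=0x40 cont=0 payload=0x40=64: acc |= 64<<0 -> acc=64 shift=7 [end]
Varint 2: bytes[3:4] = 40 -> value 64 (1 byte(s))
  byte[4]=0x7F cont=0 payload=0x7F=127: acc |= 127<<0 -> acc=127 shift=7 [end]
Varint 3: bytes[4:5] = 7F -> value 127 (1 byte(s))
  byte[5]=0x20 cont=0 payload=0x20=32: acc |= 32<<0 -> acc=32 shift=7 [end]
Varint 4: bytes[5:6] = 20 -> value 32 (1 byte(s))
  byte[6]=0x2D cont=0 payload=0x2D=45: acc |= 45<<0 -> acc=45 shift=7 [end]
Varint 5: bytes[6:7] = 2D -> value 45 (1 byte(s))
  byte[7]=0x52 cont=0 payload=0x52=82: acc |= 82<<0 -> acc=82 shift=7 [end]
Varint 6: bytes[7:8] = 52 -> value 82 (1 byte(s))
  byte[8]=0x3C cont=0 payload=0x3C=60: acc |= 60<<0 -> acc=60 shift=7 [end]
Varint 7: bytes[8:9] = 3C -> value 60 (1 byte(s))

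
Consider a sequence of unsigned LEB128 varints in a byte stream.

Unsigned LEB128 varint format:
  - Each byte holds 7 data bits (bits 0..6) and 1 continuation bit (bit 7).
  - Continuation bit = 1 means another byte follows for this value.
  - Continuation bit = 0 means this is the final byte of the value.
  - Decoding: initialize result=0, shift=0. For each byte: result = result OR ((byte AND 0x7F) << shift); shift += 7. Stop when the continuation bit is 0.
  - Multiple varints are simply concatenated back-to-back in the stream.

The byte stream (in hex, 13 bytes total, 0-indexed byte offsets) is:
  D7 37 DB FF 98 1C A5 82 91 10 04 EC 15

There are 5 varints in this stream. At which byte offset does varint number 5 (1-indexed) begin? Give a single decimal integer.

Answer: 11

Derivation:
  byte[0]=0xD7 cont=1 payload=0x57=87: acc |= 87<<0 -> acc=87 shift=7
  byte[1]=0x37 cont=0 payload=0x37=55: acc |= 55<<7 -> acc=7127 shift=14 [end]
Varint 1: bytes[0:2] = D7 37 -> value 7127 (2 byte(s))
  byte[2]=0xDB cont=1 payload=0x5B=91: acc |= 91<<0 -> acc=91 shift=7
  byte[3]=0xFF cont=1 payload=0x7F=127: acc |= 127<<7 -> acc=16347 shift=14
  byte[4]=0x98 cont=1 payload=0x18=24: acc |= 24<<14 -> acc=409563 shift=21
  byte[5]=0x1C cont=0 payload=0x1C=28: acc |= 28<<21 -> acc=59129819 shift=28 [end]
Varint 2: bytes[2:6] = DB FF 98 1C -> value 59129819 (4 byte(s))
  byte[6]=0xA5 cont=1 payload=0x25=37: acc |= 37<<0 -> acc=37 shift=7
  byte[7]=0x82 cont=1 payload=0x02=2: acc |= 2<<7 -> acc=293 shift=14
  byte[8]=0x91 cont=1 payload=0x11=17: acc |= 17<<14 -> acc=278821 shift=21
  byte[9]=0x10 cont=0 payload=0x10=16: acc |= 16<<21 -> acc=33833253 shift=28 [end]
Varint 3: bytes[6:10] = A5 82 91 10 -> value 33833253 (4 byte(s))
  byte[10]=0x04 cont=0 payload=0x04=4: acc |= 4<<0 -> acc=4 shift=7 [end]
Varint 4: bytes[10:11] = 04 -> value 4 (1 byte(s))
  byte[11]=0xEC cont=1 payload=0x6C=108: acc |= 108<<0 -> acc=108 shift=7
  byte[12]=0x15 cont=0 payload=0x15=21: acc |= 21<<7 -> acc=2796 shift=14 [end]
Varint 5: bytes[11:13] = EC 15 -> value 2796 (2 byte(s))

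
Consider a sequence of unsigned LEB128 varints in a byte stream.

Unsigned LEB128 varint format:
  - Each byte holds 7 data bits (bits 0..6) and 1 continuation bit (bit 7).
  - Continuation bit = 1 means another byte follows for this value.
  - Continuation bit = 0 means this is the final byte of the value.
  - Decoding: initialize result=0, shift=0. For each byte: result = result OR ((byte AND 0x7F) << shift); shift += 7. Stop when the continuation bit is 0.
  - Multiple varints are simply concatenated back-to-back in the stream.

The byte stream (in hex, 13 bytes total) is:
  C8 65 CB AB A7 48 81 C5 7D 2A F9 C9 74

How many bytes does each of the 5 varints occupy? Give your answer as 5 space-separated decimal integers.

Answer: 2 4 3 1 3

Derivation:
  byte[0]=0xC8 cont=1 payload=0x48=72: acc |= 72<<0 -> acc=72 shift=7
  byte[1]=0x65 cont=0 payload=0x65=101: acc |= 101<<7 -> acc=13000 shift=14 [end]
Varint 1: bytes[0:2] = C8 65 -> value 13000 (2 byte(s))
  byte[2]=0xCB cont=1 payload=0x4B=75: acc |= 75<<0 -> acc=75 shift=7
  byte[3]=0xAB cont=1 payload=0x2B=43: acc |= 43<<7 -> acc=5579 shift=14
  byte[4]=0xA7 cont=1 payload=0x27=39: acc |= 39<<14 -> acc=644555 shift=21
  byte[5]=0x48 cont=0 payload=0x48=72: acc |= 72<<21 -> acc=151639499 shift=28 [end]
Varint 2: bytes[2:6] = CB AB A7 48 -> value 151639499 (4 byte(s))
  byte[6]=0x81 cont=1 payload=0x01=1: acc |= 1<<0 -> acc=1 shift=7
  byte[7]=0xC5 cont=1 payload=0x45=69: acc |= 69<<7 -> acc=8833 shift=14
  byte[8]=0x7D cont=0 payload=0x7D=125: acc |= 125<<14 -> acc=2056833 shift=21 [end]
Varint 3: bytes[6:9] = 81 C5 7D -> value 2056833 (3 byte(s))
  byte[9]=0x2A cont=0 payload=0x2A=42: acc |= 42<<0 -> acc=42 shift=7 [end]
Varint 4: bytes[9:10] = 2A -> value 42 (1 byte(s))
  byte[10]=0xF9 cont=1 payload=0x79=121: acc |= 121<<0 -> acc=121 shift=7
  byte[11]=0xC9 cont=1 payload=0x49=73: acc |= 73<<7 -> acc=9465 shift=14
  byte[12]=0x74 cont=0 payload=0x74=116: acc |= 116<<14 -> acc=1910009 shift=21 [end]
Varint 5: bytes[10:13] = F9 C9 74 -> value 1910009 (3 byte(s))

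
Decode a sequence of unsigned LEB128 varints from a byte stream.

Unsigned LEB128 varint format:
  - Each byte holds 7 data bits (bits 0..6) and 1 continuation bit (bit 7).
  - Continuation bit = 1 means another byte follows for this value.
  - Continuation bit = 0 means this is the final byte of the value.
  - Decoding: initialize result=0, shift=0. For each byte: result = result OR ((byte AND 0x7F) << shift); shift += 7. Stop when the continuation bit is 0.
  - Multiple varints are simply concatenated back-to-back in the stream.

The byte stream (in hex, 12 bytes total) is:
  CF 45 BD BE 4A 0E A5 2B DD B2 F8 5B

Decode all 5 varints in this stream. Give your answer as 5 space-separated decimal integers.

  byte[0]=0xCF cont=1 payload=0x4F=79: acc |= 79<<0 -> acc=79 shift=7
  byte[1]=0x45 cont=0 payload=0x45=69: acc |= 69<<7 -> acc=8911 shift=14 [end]
Varint 1: bytes[0:2] = CF 45 -> value 8911 (2 byte(s))
  byte[2]=0xBD cont=1 payload=0x3D=61: acc |= 61<<0 -> acc=61 shift=7
  byte[3]=0xBE cont=1 payload=0x3E=62: acc |= 62<<7 -> acc=7997 shift=14
  byte[4]=0x4A cont=0 payload=0x4A=74: acc |= 74<<14 -> acc=1220413 shift=21 [end]
Varint 2: bytes[2:5] = BD BE 4A -> value 1220413 (3 byte(s))
  byte[5]=0x0E cont=0 payload=0x0E=14: acc |= 14<<0 -> acc=14 shift=7 [end]
Varint 3: bytes[5:6] = 0E -> value 14 (1 byte(s))
  byte[6]=0xA5 cont=1 payload=0x25=37: acc |= 37<<0 -> acc=37 shift=7
  byte[7]=0x2B cont=0 payload=0x2B=43: acc |= 43<<7 -> acc=5541 shift=14 [end]
Varint 4: bytes[6:8] = A5 2B -> value 5541 (2 byte(s))
  byte[8]=0xDD cont=1 payload=0x5D=93: acc |= 93<<0 -> acc=93 shift=7
  byte[9]=0xB2 cont=1 payload=0x32=50: acc |= 50<<7 -> acc=6493 shift=14
  byte[10]=0xF8 cont=1 payload=0x78=120: acc |= 120<<14 -> acc=1972573 shift=21
  byte[11]=0x5B cont=0 payload=0x5B=91: acc |= 91<<21 -> acc=192813405 shift=28 [end]
Varint 5: bytes[8:12] = DD B2 F8 5B -> value 192813405 (4 byte(s))

Answer: 8911 1220413 14 5541 192813405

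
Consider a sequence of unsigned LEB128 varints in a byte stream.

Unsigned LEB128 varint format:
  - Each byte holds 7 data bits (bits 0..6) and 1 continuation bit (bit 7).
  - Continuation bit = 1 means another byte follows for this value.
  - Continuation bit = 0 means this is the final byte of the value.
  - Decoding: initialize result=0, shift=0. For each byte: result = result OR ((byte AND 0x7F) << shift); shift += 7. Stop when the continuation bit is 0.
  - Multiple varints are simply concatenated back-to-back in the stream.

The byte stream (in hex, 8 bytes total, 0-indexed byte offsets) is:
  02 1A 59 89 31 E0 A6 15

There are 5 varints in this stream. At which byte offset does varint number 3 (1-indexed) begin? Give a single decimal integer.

  byte[0]=0x02 cont=0 payload=0x02=2: acc |= 2<<0 -> acc=2 shift=7 [end]
Varint 1: bytes[0:1] = 02 -> value 2 (1 byte(s))
  byte[1]=0x1A cont=0 payload=0x1A=26: acc |= 26<<0 -> acc=26 shift=7 [end]
Varint 2: bytes[1:2] = 1A -> value 26 (1 byte(s))
  byte[2]=0x59 cont=0 payload=0x59=89: acc |= 89<<0 -> acc=89 shift=7 [end]
Varint 3: bytes[2:3] = 59 -> value 89 (1 byte(s))
  byte[3]=0x89 cont=1 payload=0x09=9: acc |= 9<<0 -> acc=9 shift=7
  byte[4]=0x31 cont=0 payload=0x31=49: acc |= 49<<7 -> acc=6281 shift=14 [end]
Varint 4: bytes[3:5] = 89 31 -> value 6281 (2 byte(s))
  byte[5]=0xE0 cont=1 payload=0x60=96: acc |= 96<<0 -> acc=96 shift=7
  byte[6]=0xA6 cont=1 payload=0x26=38: acc |= 38<<7 -> acc=4960 shift=14
  byte[7]=0x15 cont=0 payload=0x15=21: acc |= 21<<14 -> acc=349024 shift=21 [end]
Varint 5: bytes[5:8] = E0 A6 15 -> value 349024 (3 byte(s))

Answer: 2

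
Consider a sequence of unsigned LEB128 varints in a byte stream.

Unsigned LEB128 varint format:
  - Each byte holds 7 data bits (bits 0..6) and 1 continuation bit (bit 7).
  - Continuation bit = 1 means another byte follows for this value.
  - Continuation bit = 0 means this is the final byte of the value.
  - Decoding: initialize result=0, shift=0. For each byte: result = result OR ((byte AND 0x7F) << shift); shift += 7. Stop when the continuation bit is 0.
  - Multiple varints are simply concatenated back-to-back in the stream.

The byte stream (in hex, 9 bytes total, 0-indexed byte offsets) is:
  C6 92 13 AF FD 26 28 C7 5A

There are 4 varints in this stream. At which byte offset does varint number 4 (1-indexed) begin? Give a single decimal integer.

  byte[0]=0xC6 cont=1 payload=0x46=70: acc |= 70<<0 -> acc=70 shift=7
  byte[1]=0x92 cont=1 payload=0x12=18: acc |= 18<<7 -> acc=2374 shift=14
  byte[2]=0x13 cont=0 payload=0x13=19: acc |= 19<<14 -> acc=313670 shift=21 [end]
Varint 1: bytes[0:3] = C6 92 13 -> value 313670 (3 byte(s))
  byte[3]=0xAF cont=1 payload=0x2F=47: acc |= 47<<0 -> acc=47 shift=7
  byte[4]=0xFD cont=1 payload=0x7D=125: acc |= 125<<7 -> acc=16047 shift=14
  byte[5]=0x26 cont=0 payload=0x26=38: acc |= 38<<14 -> acc=638639 shift=21 [end]
Varint 2: bytes[3:6] = AF FD 26 -> value 638639 (3 byte(s))
  byte[6]=0x28 cont=0 payload=0x28=40: acc |= 40<<0 -> acc=40 shift=7 [end]
Varint 3: bytes[6:7] = 28 -> value 40 (1 byte(s))
  byte[7]=0xC7 cont=1 payload=0x47=71: acc |= 71<<0 -> acc=71 shift=7
  byte[8]=0x5A cont=0 payload=0x5A=90: acc |= 90<<7 -> acc=11591 shift=14 [end]
Varint 4: bytes[7:9] = C7 5A -> value 11591 (2 byte(s))

Answer: 7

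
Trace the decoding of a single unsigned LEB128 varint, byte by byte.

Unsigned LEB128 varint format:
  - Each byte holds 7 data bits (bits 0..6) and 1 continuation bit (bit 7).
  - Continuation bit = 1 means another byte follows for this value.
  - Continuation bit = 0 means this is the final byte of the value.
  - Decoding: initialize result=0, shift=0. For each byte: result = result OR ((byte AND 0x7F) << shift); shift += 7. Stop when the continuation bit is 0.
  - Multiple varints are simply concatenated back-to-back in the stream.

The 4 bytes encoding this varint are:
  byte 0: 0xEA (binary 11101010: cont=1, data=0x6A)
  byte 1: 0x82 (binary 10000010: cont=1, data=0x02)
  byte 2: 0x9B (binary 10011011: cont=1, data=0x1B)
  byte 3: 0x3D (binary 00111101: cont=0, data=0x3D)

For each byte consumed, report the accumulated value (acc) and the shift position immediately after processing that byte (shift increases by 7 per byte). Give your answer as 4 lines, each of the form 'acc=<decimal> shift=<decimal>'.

Answer: acc=106 shift=7
acc=362 shift=14
acc=442730 shift=21
acc=128369002 shift=28

Derivation:
byte 0=0xEA: payload=0x6A=106, contrib = 106<<0 = 106; acc -> 106, shift -> 7
byte 1=0x82: payload=0x02=2, contrib = 2<<7 = 256; acc -> 362, shift -> 14
byte 2=0x9B: payload=0x1B=27, contrib = 27<<14 = 442368; acc -> 442730, shift -> 21
byte 3=0x3D: payload=0x3D=61, contrib = 61<<21 = 127926272; acc -> 128369002, shift -> 28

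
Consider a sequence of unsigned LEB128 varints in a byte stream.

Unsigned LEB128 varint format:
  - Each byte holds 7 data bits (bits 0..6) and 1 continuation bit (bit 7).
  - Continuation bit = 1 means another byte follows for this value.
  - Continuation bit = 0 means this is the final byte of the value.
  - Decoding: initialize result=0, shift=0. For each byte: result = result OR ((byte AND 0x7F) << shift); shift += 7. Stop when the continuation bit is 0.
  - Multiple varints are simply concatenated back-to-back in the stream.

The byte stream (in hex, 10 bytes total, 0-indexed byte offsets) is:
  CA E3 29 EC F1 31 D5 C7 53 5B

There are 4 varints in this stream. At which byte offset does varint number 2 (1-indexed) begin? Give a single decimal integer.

Answer: 3

Derivation:
  byte[0]=0xCA cont=1 payload=0x4A=74: acc |= 74<<0 -> acc=74 shift=7
  byte[1]=0xE3 cont=1 payload=0x63=99: acc |= 99<<7 -> acc=12746 shift=14
  byte[2]=0x29 cont=0 payload=0x29=41: acc |= 41<<14 -> acc=684490 shift=21 [end]
Varint 1: bytes[0:3] = CA E3 29 -> value 684490 (3 byte(s))
  byte[3]=0xEC cont=1 payload=0x6C=108: acc |= 108<<0 -> acc=108 shift=7
  byte[4]=0xF1 cont=1 payload=0x71=113: acc |= 113<<7 -> acc=14572 shift=14
  byte[5]=0x31 cont=0 payload=0x31=49: acc |= 49<<14 -> acc=817388 shift=21 [end]
Varint 2: bytes[3:6] = EC F1 31 -> value 817388 (3 byte(s))
  byte[6]=0xD5 cont=1 payload=0x55=85: acc |= 85<<0 -> acc=85 shift=7
  byte[7]=0xC7 cont=1 payload=0x47=71: acc |= 71<<7 -> acc=9173 shift=14
  byte[8]=0x53 cont=0 payload=0x53=83: acc |= 83<<14 -> acc=1369045 shift=21 [end]
Varint 3: bytes[6:9] = D5 C7 53 -> value 1369045 (3 byte(s))
  byte[9]=0x5B cont=0 payload=0x5B=91: acc |= 91<<0 -> acc=91 shift=7 [end]
Varint 4: bytes[9:10] = 5B -> value 91 (1 byte(s))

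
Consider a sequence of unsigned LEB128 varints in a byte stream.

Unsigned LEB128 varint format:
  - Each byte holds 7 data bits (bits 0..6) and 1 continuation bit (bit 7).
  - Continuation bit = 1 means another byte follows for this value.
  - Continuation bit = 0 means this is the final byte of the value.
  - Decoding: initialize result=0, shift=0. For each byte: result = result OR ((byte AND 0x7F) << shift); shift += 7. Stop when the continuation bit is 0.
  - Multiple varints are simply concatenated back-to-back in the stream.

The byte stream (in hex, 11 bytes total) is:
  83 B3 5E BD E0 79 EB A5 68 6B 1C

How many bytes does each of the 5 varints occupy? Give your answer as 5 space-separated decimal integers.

Answer: 3 3 3 1 1

Derivation:
  byte[0]=0x83 cont=1 payload=0x03=3: acc |= 3<<0 -> acc=3 shift=7
  byte[1]=0xB3 cont=1 payload=0x33=51: acc |= 51<<7 -> acc=6531 shift=14
  byte[2]=0x5E cont=0 payload=0x5E=94: acc |= 94<<14 -> acc=1546627 shift=21 [end]
Varint 1: bytes[0:3] = 83 B3 5E -> value 1546627 (3 byte(s))
  byte[3]=0xBD cont=1 payload=0x3D=61: acc |= 61<<0 -> acc=61 shift=7
  byte[4]=0xE0 cont=1 payload=0x60=96: acc |= 96<<7 -> acc=12349 shift=14
  byte[5]=0x79 cont=0 payload=0x79=121: acc |= 121<<14 -> acc=1994813 shift=21 [end]
Varint 2: bytes[3:6] = BD E0 79 -> value 1994813 (3 byte(s))
  byte[6]=0xEB cont=1 payload=0x6B=107: acc |= 107<<0 -> acc=107 shift=7
  byte[7]=0xA5 cont=1 payload=0x25=37: acc |= 37<<7 -> acc=4843 shift=14
  byte[8]=0x68 cont=0 payload=0x68=104: acc |= 104<<14 -> acc=1708779 shift=21 [end]
Varint 3: bytes[6:9] = EB A5 68 -> value 1708779 (3 byte(s))
  byte[9]=0x6B cont=0 payload=0x6B=107: acc |= 107<<0 -> acc=107 shift=7 [end]
Varint 4: bytes[9:10] = 6B -> value 107 (1 byte(s))
  byte[10]=0x1C cont=0 payload=0x1C=28: acc |= 28<<0 -> acc=28 shift=7 [end]
Varint 5: bytes[10:11] = 1C -> value 28 (1 byte(s))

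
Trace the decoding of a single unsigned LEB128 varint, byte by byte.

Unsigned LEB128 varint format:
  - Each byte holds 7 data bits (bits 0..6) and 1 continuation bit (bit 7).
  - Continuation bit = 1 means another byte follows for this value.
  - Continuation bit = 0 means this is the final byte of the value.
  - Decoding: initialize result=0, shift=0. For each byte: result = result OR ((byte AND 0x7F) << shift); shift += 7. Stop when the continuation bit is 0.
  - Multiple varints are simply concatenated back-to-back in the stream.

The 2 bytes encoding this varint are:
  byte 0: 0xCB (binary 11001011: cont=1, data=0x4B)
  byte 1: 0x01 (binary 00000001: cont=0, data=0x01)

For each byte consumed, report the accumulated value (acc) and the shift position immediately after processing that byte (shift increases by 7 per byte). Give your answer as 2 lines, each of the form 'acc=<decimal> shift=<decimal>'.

byte 0=0xCB: payload=0x4B=75, contrib = 75<<0 = 75; acc -> 75, shift -> 7
byte 1=0x01: payload=0x01=1, contrib = 1<<7 = 128; acc -> 203, shift -> 14

Answer: acc=75 shift=7
acc=203 shift=14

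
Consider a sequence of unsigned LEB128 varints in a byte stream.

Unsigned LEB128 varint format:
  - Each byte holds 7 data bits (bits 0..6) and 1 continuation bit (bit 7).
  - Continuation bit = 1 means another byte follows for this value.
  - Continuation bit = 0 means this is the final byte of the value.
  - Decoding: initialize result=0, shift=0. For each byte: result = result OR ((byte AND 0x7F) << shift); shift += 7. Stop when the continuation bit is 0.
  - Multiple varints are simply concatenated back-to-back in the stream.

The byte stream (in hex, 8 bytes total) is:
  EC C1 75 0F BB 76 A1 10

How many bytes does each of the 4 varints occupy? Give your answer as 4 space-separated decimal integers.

Answer: 3 1 2 2

Derivation:
  byte[0]=0xEC cont=1 payload=0x6C=108: acc |= 108<<0 -> acc=108 shift=7
  byte[1]=0xC1 cont=1 payload=0x41=65: acc |= 65<<7 -> acc=8428 shift=14
  byte[2]=0x75 cont=0 payload=0x75=117: acc |= 117<<14 -> acc=1925356 shift=21 [end]
Varint 1: bytes[0:3] = EC C1 75 -> value 1925356 (3 byte(s))
  byte[3]=0x0F cont=0 payload=0x0F=15: acc |= 15<<0 -> acc=15 shift=7 [end]
Varint 2: bytes[3:4] = 0F -> value 15 (1 byte(s))
  byte[4]=0xBB cont=1 payload=0x3B=59: acc |= 59<<0 -> acc=59 shift=7
  byte[5]=0x76 cont=0 payload=0x76=118: acc |= 118<<7 -> acc=15163 shift=14 [end]
Varint 3: bytes[4:6] = BB 76 -> value 15163 (2 byte(s))
  byte[6]=0xA1 cont=1 payload=0x21=33: acc |= 33<<0 -> acc=33 shift=7
  byte[7]=0x10 cont=0 payload=0x10=16: acc |= 16<<7 -> acc=2081 shift=14 [end]
Varint 4: bytes[6:8] = A1 10 -> value 2081 (2 byte(s))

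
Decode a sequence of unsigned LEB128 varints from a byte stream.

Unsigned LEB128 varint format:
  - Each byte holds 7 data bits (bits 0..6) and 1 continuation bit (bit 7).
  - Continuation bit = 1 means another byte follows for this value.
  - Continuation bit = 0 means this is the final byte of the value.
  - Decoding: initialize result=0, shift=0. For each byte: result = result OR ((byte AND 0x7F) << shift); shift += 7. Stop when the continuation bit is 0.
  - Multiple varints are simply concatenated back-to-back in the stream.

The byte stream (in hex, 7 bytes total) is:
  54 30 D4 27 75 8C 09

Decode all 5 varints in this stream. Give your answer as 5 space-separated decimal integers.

  byte[0]=0x54 cont=0 payload=0x54=84: acc |= 84<<0 -> acc=84 shift=7 [end]
Varint 1: bytes[0:1] = 54 -> value 84 (1 byte(s))
  byte[1]=0x30 cont=0 payload=0x30=48: acc |= 48<<0 -> acc=48 shift=7 [end]
Varint 2: bytes[1:2] = 30 -> value 48 (1 byte(s))
  byte[2]=0xD4 cont=1 payload=0x54=84: acc |= 84<<0 -> acc=84 shift=7
  byte[3]=0x27 cont=0 payload=0x27=39: acc |= 39<<7 -> acc=5076 shift=14 [end]
Varint 3: bytes[2:4] = D4 27 -> value 5076 (2 byte(s))
  byte[4]=0x75 cont=0 payload=0x75=117: acc |= 117<<0 -> acc=117 shift=7 [end]
Varint 4: bytes[4:5] = 75 -> value 117 (1 byte(s))
  byte[5]=0x8C cont=1 payload=0x0C=12: acc |= 12<<0 -> acc=12 shift=7
  byte[6]=0x09 cont=0 payload=0x09=9: acc |= 9<<7 -> acc=1164 shift=14 [end]
Varint 5: bytes[5:7] = 8C 09 -> value 1164 (2 byte(s))

Answer: 84 48 5076 117 1164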